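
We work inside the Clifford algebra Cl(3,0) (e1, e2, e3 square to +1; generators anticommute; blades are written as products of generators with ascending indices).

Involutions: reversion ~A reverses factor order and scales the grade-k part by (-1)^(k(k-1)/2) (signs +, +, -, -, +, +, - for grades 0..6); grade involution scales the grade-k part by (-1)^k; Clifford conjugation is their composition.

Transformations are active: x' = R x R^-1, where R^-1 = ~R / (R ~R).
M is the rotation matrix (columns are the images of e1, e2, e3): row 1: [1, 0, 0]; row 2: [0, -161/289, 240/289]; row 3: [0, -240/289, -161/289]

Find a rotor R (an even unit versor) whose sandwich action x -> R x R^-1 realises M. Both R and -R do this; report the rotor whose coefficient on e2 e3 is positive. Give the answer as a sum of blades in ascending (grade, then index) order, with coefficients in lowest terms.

Method: write R = a + b12*e1 e2 + b13*e1 e3 + b23*e2 e3 with a^2 + b12^2 + b13^2 + b23^2 = 1 (so R^-1 = ~R). Expanding the columns R e_j ~R gives tr M = 4a^2 - 1 and, from the antisymmetric part, M21 - M12 = -4a*b12, M13 - M31 = 4a*b13, M32 - M23 = -4a*b23.
Here tr M = -33/289, so a^2 = (1 + tr M)/4 = 64/289 and a = ±8/17. Taking a = 8/17: M21 - M12 = 0, M13 - M31 = 0, M32 - M23 = -480/289, giving b12 = 0, b13 = 0, b23 = 15/17, i.e. R = 8/17 + 15/17*e2 e3.
Its e2 e3 coefficient is already positive.
Answer: 8/17 + 15/17*e2 e3. Key observation: the double cover Spin(3) -> SO(3) sends R and -R to the same matrix (trace -33/289 here), so the stated sign of the e2 e3 coefficient is what selects one sheet.


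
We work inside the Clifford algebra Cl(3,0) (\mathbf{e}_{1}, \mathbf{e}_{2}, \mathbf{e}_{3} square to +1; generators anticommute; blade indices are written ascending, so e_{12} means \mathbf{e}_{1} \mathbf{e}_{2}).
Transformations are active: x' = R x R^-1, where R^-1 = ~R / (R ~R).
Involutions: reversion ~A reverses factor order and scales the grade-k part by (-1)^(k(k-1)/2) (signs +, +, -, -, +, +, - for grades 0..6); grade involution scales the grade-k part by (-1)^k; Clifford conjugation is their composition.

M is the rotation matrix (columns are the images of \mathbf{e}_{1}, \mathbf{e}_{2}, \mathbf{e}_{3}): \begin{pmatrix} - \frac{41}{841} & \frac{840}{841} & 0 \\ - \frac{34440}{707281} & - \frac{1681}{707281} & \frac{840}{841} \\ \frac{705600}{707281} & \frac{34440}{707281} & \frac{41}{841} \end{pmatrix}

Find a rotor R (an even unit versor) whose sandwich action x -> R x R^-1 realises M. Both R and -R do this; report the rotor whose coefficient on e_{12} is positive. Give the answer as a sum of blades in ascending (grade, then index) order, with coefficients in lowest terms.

Method: write R = a + b12*e_{12} + b13*e_{13} + b23*e_{23} with a^2 + b12^2 + b13^2 + b23^2 = 1 (so R^-1 = ~R). Expanding the columns R e_j ~R gives tr M = 4a^2 - 1 and, from the antisymmetric part, M21 - M12 = -4a*b12, M13 - M31 = 4a*b13, M32 - M23 = -4a*b23.
Here tr M = -\frac{1681}{707281}, so a^2 = (1 + tr M)/4 = \frac{176400}{707281} and a = ±\frac{420}{841}. Taking a = \frac{420}{841}: M21 - M12 = -\frac{740880}{707281}, M13 - M31 = -\frac{705600}{707281}, M32 - M23 = -\frac{672000}{707281}, giving b12 = \frac{441}{841}, b13 = -\frac{420}{841}, b23 = \frac{400}{841}, i.e. R = \frac{420}{841} + \frac{441}{841} e_{12} - \frac{420}{841} e_{13} + \frac{400}{841} e_{23}.
Its e_{12} coefficient is already positive.
Answer: \frac{420}{841} + \frac{441}{841} e_{12} - \frac{420}{841} e_{13} + \frac{400}{841} e_{23}. Note: both R and -R realise this M (trace -\frac{1681}{707281}); the covering map identifies them, and the e_{12}-coefficient sign is the tie-breaker.


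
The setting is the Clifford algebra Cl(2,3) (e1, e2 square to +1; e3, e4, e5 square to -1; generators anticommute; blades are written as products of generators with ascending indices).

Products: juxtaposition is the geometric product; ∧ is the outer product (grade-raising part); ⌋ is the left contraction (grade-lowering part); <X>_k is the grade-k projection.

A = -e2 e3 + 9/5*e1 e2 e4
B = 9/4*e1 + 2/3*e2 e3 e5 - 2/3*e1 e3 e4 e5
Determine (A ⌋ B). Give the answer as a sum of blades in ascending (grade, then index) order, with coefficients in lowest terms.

step 1: -2/3*e5
Answer: -2/3*e5


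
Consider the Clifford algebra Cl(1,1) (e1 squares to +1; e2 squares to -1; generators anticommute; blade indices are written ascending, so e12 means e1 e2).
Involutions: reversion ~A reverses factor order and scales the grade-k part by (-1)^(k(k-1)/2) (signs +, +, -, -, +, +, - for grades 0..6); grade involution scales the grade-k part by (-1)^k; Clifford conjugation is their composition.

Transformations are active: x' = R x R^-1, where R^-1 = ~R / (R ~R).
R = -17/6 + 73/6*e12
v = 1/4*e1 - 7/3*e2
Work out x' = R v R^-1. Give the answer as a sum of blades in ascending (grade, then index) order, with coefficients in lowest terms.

~R = -17/6 - 73/6*e12, and R ~R = -140, so R^-1 = ~R / (-140).
R v = 1993/72*e1 + 257/72*e2
Answer: 26321/30240*e1 + 74929/30240*e2


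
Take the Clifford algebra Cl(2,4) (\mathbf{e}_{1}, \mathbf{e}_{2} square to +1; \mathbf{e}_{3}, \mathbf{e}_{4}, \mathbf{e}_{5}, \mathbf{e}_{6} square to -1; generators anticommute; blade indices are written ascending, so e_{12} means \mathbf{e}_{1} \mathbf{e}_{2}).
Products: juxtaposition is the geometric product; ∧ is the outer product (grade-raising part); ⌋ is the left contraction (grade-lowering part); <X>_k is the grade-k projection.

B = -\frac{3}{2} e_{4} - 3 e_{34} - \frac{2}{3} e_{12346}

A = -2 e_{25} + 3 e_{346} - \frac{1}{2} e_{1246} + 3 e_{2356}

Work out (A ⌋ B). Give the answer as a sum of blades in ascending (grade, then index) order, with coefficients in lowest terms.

step 1: \frac{1}{3} e_{3} - 2 e_{12}
Answer: \frac{1}{3} e_{3} - 2 e_{12}


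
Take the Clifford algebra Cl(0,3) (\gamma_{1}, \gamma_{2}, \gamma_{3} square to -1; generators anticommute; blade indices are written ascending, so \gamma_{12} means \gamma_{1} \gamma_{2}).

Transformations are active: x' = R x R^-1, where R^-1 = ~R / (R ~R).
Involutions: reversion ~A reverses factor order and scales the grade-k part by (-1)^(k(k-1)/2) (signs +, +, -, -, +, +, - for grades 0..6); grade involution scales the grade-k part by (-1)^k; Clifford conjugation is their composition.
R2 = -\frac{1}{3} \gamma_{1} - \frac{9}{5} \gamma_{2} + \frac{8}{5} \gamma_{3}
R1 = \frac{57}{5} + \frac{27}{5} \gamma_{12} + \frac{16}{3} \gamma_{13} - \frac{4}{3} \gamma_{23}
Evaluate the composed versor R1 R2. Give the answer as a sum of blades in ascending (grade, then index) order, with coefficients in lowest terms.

Distribute over the terms of R2 (each basis-blade product reordered to ascending indices, repeated generators contracted through their squares):
R1 (-\frac{1}{3} \gamma_{1}) = -\frac{19}{5} \gamma_{1} - \frac{9}{5} \gamma_{2} - \frac{16}{9} \gamma_{3} + \frac{4}{9} \gamma_{123}
R1 (-\frac{9}{5} \gamma_{2}) = \frac{243}{25} \gamma_{1} - \frac{513}{25} \gamma_{2} + \frac{12}{5} \gamma_{3} + \frac{48}{5} \gamma_{123}
R1 (\frac{8}{5} \gamma_{3}) = -\frac{128}{15} \gamma_{1} + \frac{32}{15} \gamma_{2} + \frac{456}{25} \gamma_{3} + \frac{216}{25} \gamma_{123}
Summing the partial products and collecting blades:
Answer: -\frac{196}{75} \gamma_{1} - \frac{1514}{75} \gamma_{2} + \frac{4244}{225} \gamma_{3} + \frac{4204}{225} \gamma_{123}


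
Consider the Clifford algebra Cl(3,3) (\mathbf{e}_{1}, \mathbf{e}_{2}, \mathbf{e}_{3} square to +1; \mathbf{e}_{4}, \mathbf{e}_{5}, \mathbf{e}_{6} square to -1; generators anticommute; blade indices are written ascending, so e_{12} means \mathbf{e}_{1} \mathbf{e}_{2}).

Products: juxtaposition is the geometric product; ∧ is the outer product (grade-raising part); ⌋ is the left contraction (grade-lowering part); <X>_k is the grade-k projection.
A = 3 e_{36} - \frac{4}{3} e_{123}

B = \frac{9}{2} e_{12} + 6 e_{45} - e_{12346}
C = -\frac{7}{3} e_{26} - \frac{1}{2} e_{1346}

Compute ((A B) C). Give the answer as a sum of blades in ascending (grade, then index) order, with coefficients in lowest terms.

step 1: 6 e_{3} - \frac{4}{3} e_{46} + 3 e_{124} + \frac{27}{2} e_{1236} + 18 e_{3456} - 8 e_{12345}
step 2: \frac{185}{6} e_{13} + 9 e_{15} - \frac{355}{36} e_{24} + 10 e_{146} + \frac{25}{2} e_{236} + 4 e_{256} + 42 e_{2345} - \frac{56}{3} e_{13456}
Answer: \frac{185}{6} e_{13} + 9 e_{15} - \frac{355}{36} e_{24} + 10 e_{146} + \frac{25}{2} e_{236} + 4 e_{256} + 42 e_{2345} - \frac{56}{3} e_{13456}


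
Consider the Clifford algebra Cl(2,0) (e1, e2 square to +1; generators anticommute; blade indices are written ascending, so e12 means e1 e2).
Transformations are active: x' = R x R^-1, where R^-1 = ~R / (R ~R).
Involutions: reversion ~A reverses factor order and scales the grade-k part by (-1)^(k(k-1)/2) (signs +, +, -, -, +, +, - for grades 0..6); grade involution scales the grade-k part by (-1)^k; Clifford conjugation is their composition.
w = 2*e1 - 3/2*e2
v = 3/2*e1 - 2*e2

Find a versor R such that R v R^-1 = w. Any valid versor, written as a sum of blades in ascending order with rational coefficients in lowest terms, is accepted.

Why this works: both vectors square to 25/4, so q(v) = q(w) and R = v + w = 7/2*e1 - 7/2*e2 carries v to w — its own direction survives, the complement (v - w)/2 flips.
Answer: 7/2*e1 - 7/2*e2


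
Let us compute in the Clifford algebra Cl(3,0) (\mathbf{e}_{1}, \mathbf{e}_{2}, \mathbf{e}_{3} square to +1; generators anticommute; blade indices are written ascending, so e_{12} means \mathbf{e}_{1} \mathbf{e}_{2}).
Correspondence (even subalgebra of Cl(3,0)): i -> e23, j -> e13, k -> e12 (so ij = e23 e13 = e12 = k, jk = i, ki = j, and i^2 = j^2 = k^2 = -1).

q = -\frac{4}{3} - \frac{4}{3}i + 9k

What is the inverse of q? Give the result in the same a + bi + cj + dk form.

In blades: q = -\frac{4}{3} + 9 e_{12} - \frac{4}{3} e_{23}.
With qbar = -\frac{4}{3} - 9 e_{12} + \frac{4}{3} e_{23} (scalar fixed, mapped units negated), q qbar = \frac{761}{9} (the sum of squared coefficients), so q^-1 = qbar / (\frac{761}{9}) = -\frac{12}{761} - \frac{81}{761} e_{12} + \frac{12}{761} e_{23}; translating back:
Answer: -\frac{12}{761} + \frac{12}{761}i - \frac{81}{761}k


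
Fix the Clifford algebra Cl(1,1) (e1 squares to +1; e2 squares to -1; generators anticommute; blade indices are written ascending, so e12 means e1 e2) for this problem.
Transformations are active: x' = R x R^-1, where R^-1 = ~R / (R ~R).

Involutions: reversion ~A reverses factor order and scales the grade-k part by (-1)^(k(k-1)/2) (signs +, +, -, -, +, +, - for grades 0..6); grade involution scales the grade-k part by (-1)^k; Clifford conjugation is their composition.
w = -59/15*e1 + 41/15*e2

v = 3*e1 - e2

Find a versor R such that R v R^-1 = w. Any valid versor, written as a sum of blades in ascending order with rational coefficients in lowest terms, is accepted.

Here q(v) = q(w) = 8; the classical choice R = v + w = -14/15*e1 + 26/15*e2 then realises v -> w under the sandwich.
Answer: -14/15*e1 + 26/15*e2


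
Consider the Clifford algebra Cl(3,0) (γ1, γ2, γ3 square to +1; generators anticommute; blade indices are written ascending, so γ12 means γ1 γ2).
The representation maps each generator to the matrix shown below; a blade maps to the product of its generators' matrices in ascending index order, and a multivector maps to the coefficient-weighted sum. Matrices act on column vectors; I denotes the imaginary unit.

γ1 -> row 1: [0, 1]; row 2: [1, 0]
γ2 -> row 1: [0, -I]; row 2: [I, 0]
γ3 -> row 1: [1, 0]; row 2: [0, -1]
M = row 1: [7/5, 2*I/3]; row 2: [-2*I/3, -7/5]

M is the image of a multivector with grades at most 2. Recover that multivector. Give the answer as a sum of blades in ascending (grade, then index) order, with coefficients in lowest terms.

Method: 1, rho(γ1), rho(γ2), rho(γ3) form a trace-orthogonal basis of the 2x2 complex matrices (tr(X Y) = 2 if X = Y, else 0), so M = m0*1 + m1*rho(γ1) + m2*rho(γ2) + m3*rho(γ3) with m0 = tr(M)/2 = 0, m1 = tr(M rho(γ1))/2 = 0, m2 = tr(M rho(γ2))/2 = -2/3, m3 = tr(M rho(γ3))/2 = 7/5.
Multiplying table entries, the bivector images are rho(γ12) = I*rho(γ3), rho(γ13) = -I*rho(γ2), rho(γ23) = I*rho(γ1); with real blade coefficients the real parts of m0..m3 are the coefficients of 1, γ1, γ2, γ3 and the imaginary parts give the bivectors (γ23: Im m1, γ13: -Im m2, γ12: Im m3).
Answer: -2/3*γ2 + 7/5*γ3


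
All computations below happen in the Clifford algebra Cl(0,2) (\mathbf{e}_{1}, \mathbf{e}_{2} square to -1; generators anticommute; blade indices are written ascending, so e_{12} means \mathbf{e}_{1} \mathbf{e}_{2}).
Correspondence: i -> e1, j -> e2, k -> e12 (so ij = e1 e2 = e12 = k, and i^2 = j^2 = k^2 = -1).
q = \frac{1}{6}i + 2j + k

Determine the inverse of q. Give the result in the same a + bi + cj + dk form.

In blades: q = \frac{1}{6} e_{1} + 2 e_{2} + e_{12}.
With qbar = -\frac{1}{6} e_{1} - 2 e_{2} - e_{12} (scalar fixed, mapped units negated), q qbar = \frac{181}{36} (the sum of squared coefficients), so q^-1 = qbar / (\frac{181}{36}) = -\frac{6}{181} e_{1} - \frac{72}{181} e_{2} - \frac{36}{181} e_{12}; translating back:
Answer: -\frac{6}{181}i - \frac{72}{181}j - \frac{36}{181}k


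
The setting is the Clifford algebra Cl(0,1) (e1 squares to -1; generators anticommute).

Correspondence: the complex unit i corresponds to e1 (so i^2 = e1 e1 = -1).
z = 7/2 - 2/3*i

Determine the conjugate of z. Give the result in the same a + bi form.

In blades: z = 7/2 - 2/3*e1.
Conjugation here is Clifford conjugation: the scalar is fixed and the grade-1 and grade-2 blades all flip sign, giving 7/2 + 2/3*e1; translating back:
Answer: 7/2 + 2/3*i


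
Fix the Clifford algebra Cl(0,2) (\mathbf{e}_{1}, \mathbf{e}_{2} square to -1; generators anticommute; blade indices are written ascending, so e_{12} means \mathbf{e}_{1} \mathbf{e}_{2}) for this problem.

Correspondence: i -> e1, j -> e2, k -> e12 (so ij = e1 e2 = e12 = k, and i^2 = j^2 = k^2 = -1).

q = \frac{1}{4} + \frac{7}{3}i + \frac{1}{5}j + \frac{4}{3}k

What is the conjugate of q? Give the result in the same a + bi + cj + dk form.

In blades: q = \frac{1}{4} + \frac{7}{3} e_{1} + \frac{1}{5} e_{2} + \frac{4}{3} e_{12}.
Conjugation here is Clifford conjugation: the scalar is fixed and the grade-1 and grade-2 blades all flip sign, giving \frac{1}{4} - \frac{7}{3} e_{1} - \frac{1}{5} e_{2} - \frac{4}{3} e_{12}; translating back:
Answer: \frac{1}{4} - \frac{7}{3}i - \frac{1}{5}j - \frac{4}{3}k


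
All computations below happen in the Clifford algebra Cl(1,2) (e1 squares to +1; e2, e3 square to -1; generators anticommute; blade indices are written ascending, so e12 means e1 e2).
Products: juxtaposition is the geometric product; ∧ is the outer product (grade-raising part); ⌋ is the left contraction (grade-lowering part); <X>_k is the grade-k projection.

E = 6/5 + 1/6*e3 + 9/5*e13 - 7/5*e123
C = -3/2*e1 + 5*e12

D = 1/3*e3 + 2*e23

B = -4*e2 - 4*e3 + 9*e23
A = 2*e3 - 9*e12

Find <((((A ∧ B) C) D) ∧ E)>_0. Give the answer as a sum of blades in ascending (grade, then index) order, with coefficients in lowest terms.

step 1: 8*e23 + 36*e123
step 2: 180*e3 + 40*e13 - 54*e23 - 12*e123
step 3: 48 + 32/3*e1 + 378*e2 + 84*e12
step 4: 288/5 + 64/5*e1 + 2268/5*e2 + 8*e3 + 504/5*e12 + 3968/45*e13 + 63*e23 - 3668/5*e123
step 5: 288/5
Answer: 288/5


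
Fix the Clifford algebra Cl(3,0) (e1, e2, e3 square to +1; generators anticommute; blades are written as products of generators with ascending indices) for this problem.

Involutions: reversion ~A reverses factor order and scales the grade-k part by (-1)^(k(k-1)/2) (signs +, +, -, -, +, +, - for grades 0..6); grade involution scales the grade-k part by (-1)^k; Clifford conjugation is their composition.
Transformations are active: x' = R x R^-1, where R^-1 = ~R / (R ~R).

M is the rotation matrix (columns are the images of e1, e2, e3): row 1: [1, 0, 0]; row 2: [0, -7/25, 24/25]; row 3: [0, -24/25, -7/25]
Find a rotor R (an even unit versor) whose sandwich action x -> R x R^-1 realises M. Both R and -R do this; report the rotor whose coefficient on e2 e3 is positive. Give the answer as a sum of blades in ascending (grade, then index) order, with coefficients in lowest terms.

Method: write R = a + b12*e1 e2 + b13*e1 e3 + b23*e2 e3 with a^2 + b12^2 + b13^2 + b23^2 = 1 (so R^-1 = ~R). Expanding the columns R e_j ~R gives tr M = 4a^2 - 1 and, from the antisymmetric part, M21 - M12 = -4a*b12, M13 - M31 = 4a*b13, M32 - M23 = -4a*b23.
Here tr M = 11/25, so a^2 = (1 + tr M)/4 = 9/25 and a = ±3/5. Taking a = 3/5: M21 - M12 = 0, M13 - M31 = 0, M32 - M23 = -48/25, giving b12 = 0, b13 = 0, b23 = 4/5, i.e. R = 3/5 + 4/5*e2 e3.
Its e2 e3 coefficient is already positive.
Answer: 3/5 + 4/5*e2 e3. Key observation: the double cover Spin(3) -> SO(3) sends R and -R to the same matrix (trace 11/25 here), so the stated sign of the e2 e3 coefficient is what selects one sheet.


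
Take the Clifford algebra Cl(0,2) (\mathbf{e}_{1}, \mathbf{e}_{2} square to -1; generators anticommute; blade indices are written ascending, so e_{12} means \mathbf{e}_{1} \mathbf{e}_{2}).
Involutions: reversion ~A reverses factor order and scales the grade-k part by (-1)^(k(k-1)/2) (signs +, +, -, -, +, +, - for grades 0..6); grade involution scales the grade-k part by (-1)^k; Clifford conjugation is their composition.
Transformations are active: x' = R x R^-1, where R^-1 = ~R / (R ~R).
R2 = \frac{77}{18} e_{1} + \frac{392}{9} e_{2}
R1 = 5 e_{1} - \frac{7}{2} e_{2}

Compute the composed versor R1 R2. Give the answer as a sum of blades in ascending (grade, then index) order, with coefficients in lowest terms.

Distribute over the terms of R1 (each basis-blade product reordered to ascending indices, repeated generators contracted through their squares):
(5 e_{1}) R2 = -\frac{385}{18} + \frac{1960}{9} e_{12}
(-\frac{7}{2} e_{2}) R2 = \frac{1372}{9} + \frac{539}{36} e_{12}
Summing the partial products and collecting blades:
Answer: \frac{2359}{18} + \frac{931}{4} e_{12}


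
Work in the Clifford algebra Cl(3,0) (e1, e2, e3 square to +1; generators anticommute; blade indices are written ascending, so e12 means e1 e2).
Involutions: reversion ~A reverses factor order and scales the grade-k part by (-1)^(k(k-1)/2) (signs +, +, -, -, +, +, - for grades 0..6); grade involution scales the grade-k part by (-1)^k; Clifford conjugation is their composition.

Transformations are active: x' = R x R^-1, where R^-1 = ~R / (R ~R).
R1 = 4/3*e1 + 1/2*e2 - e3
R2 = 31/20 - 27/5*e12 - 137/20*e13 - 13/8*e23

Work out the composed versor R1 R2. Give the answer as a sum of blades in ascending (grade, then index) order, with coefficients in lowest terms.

Distribute over the terms of R1 (each basis-blade product reordered to ascending indices, repeated generators contracted through their squares):
(4/3*e1) R2 = 31/15*e1 - 36/5*e2 - 137/15*e3 - 13/6*e123
(1/2*e2) R2 = 27/10*e1 + 31/40*e2 - 13/16*e3 + 137/40*e123
(-e3) R2 = -137/20*e1 - 13/8*e2 - 31/20*e3 + 27/5*e123
Summing the partial products and collecting blades:
Answer: -25/12*e1 - 161/20*e2 - 2759/240*e3 + 799/120*e123


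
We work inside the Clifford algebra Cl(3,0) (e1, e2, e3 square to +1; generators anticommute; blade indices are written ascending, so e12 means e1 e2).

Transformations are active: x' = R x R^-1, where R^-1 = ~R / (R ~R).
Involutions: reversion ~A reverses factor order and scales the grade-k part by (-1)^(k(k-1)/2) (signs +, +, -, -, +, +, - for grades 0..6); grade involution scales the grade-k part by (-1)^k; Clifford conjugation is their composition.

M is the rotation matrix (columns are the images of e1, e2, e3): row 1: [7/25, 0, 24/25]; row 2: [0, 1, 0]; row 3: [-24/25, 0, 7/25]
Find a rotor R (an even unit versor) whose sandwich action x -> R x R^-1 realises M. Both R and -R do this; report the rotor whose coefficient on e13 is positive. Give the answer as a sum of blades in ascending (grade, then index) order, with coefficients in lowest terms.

Method: write R = a + b12*e12 + b13*e13 + b23*e23 with a^2 + b12^2 + b13^2 + b23^2 = 1 (so R^-1 = ~R). Expanding the columns R e_j ~R gives tr M = 4a^2 - 1 and, from the antisymmetric part, M21 - M12 = -4a*b12, M13 - M31 = 4a*b13, M32 - M23 = -4a*b23.
Here tr M = 39/25, so a^2 = (1 + tr M)/4 = 16/25 and a = ±4/5. Taking a = 4/5: M21 - M12 = 0, M13 - M31 = 48/25, M32 - M23 = 0, giving b12 = 0, b13 = 3/5, b23 = 0, i.e. R = 4/5 + 3/5*e13.
Its e13 coefficient is already positive.
Answer: 4/5 + 3/5*e13. Sheet selection: the two-to-one cover makes ±R indistinguishable at the matrix level (trace 39/25), so uniqueness comes from the required sign on e13.


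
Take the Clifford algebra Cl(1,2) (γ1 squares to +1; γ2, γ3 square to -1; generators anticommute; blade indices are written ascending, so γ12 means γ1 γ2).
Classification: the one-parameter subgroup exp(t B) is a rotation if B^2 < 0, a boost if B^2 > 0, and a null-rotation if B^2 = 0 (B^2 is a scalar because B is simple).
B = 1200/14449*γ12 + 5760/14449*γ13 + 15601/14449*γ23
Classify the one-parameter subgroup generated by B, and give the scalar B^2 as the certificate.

B^2 term by term: the squares give (1200/14449)^2*(γ12)^2 + (5760/14449)^2*(γ13)^2 + (15601/14449)^2*(γ23)^2 = 1440000/208773601*(+1) + 33177600/208773601*(+1) + 243391201/208773601*(-1) = -1 (each basis 2-blade squares to minus the product of its generators' squares); cross terms between blades sharing an index anticommute and cancel. So B^2 = -1.
Answer: rotation, certificate B^2 = -1. Key observation: B^2 = -1 is a conjugation invariant, so its sign decides the class regardless of the surface form of B.


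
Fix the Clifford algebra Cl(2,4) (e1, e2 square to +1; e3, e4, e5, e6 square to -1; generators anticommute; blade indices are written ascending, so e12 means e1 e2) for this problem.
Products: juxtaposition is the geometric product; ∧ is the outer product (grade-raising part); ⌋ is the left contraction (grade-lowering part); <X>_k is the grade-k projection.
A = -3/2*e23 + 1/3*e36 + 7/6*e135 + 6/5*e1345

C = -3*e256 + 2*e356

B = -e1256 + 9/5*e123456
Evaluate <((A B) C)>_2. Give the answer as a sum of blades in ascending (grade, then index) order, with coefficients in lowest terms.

step 1: 54/25*e26 + 7/6*e236 + 21/10*e246 - 1/3*e1235 - 3/5*e1245 - 3/2*e1356 - 27/10*e1456 + 6/5*e2346
step 2: -3*e1 + 162/25*e5 + 7/3*e25 - 7/2*e35 - 63/10*e45 + 9/2*e123 + 81/10*e124 + 2/3*e126 - 27/5*e134 - e136 - 9/5*e146 - 108/25*e235 - 12/5*e245 + 18/5*e345 + 21/5*e2345 + 6/5*e12346
step 3: 7/3*e25 - 7/2*e35 - 63/10*e45
Answer: 7/3*e25 - 7/2*e35 - 63/10*e45


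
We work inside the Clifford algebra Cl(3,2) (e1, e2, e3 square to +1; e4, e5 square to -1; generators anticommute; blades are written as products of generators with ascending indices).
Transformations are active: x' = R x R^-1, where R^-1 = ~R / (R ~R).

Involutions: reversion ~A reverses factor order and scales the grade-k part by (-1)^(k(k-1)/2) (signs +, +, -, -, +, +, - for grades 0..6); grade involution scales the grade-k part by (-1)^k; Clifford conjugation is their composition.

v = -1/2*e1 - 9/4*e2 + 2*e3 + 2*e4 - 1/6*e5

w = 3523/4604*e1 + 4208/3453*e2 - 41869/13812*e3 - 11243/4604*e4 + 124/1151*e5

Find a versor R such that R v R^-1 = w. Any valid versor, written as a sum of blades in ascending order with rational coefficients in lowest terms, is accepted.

Equal squares first: v^2 = w^2 = 761/144. Then v + w = 1221/4604*e1 - 14245/13812*e2 - 14245/13812*e3 - 2035/4604*e4 - 407/6906*e5 is a versor taking v to w, provided it is invertible.
Answer: 1221/4604*e1 - 14245/13812*e2 - 14245/13812*e3 - 2035/4604*e4 - 407/6906*e5


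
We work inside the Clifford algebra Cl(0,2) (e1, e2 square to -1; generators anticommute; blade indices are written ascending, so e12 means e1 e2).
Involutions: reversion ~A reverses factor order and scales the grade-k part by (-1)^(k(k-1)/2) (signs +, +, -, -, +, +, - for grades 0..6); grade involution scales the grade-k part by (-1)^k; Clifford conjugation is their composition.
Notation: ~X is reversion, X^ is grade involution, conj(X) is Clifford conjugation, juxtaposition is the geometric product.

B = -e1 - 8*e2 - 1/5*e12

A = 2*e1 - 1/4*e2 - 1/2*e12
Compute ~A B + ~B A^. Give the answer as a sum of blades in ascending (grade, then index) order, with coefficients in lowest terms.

first term: 1/10 + 81/20*e1 - 1/10*e2 - 65/4*e12
second term: 1/10 + 79/20*e1 - 9/10*e2 - 65/4*e12
Answer: 1/5 + 8*e1 - e2 - 65/2*e12


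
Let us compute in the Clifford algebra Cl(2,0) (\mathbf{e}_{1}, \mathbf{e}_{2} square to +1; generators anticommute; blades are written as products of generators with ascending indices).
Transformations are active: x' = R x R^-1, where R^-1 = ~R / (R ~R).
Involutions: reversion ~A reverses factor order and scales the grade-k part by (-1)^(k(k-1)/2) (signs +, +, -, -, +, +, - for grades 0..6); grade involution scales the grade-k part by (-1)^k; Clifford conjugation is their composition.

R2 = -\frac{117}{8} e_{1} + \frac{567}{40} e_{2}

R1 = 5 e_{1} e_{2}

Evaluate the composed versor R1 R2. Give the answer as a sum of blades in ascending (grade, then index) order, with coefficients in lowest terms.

Distribute over the terms of R1 (each basis-blade product reordered to ascending indices, repeated generators contracted through their squares):
(5 e_{1} e_{2}) R2 = \frac{567}{8} e_{1} + \frac{585}{8} e_{2}
Answer: \frac{567}{8} e_{1} + \frac{585}{8} e_{2}


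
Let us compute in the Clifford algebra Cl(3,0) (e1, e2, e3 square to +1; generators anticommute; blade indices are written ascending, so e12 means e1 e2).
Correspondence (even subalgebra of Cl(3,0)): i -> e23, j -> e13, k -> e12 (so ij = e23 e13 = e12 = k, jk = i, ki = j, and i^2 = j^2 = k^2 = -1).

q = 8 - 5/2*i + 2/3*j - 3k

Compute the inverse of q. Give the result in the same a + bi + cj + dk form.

In blades: q = 8 - 3*e12 + 2/3*e13 - 5/2*e23.
With qbar = 8 + 3*e12 - 2/3*e13 + 5/2*e23 (scalar fixed, mapped units negated), q qbar = 2869/36 (the sum of squared coefficients), so q^-1 = qbar / (2869/36) = 288/2869 + 108/2869*e12 - 24/2869*e13 + 90/2869*e23; translating back:
Answer: 288/2869 + 90/2869*i - 24/2869*j + 108/2869*k


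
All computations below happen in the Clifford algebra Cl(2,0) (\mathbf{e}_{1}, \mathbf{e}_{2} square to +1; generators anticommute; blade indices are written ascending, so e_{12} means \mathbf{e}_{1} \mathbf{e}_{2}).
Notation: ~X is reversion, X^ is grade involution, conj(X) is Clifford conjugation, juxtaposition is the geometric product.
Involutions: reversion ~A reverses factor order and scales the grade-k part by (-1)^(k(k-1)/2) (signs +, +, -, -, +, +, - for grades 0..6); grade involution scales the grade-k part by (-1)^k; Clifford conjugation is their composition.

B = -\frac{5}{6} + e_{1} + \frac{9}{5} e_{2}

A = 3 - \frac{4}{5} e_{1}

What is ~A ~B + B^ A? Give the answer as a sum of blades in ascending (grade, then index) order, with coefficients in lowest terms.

first term: -\frac{33}{10} + \frac{11}{3} e_{1} + \frac{27}{5} e_{2} - \frac{36}{25} e_{12}
second term: -\frac{17}{10} - \frac{7}{3} e_{1} - \frac{27}{5} e_{2} - \frac{36}{25} e_{12}
Answer: -5 + \frac{4}{3} e_{1} - \frac{72}{25} e_{12}


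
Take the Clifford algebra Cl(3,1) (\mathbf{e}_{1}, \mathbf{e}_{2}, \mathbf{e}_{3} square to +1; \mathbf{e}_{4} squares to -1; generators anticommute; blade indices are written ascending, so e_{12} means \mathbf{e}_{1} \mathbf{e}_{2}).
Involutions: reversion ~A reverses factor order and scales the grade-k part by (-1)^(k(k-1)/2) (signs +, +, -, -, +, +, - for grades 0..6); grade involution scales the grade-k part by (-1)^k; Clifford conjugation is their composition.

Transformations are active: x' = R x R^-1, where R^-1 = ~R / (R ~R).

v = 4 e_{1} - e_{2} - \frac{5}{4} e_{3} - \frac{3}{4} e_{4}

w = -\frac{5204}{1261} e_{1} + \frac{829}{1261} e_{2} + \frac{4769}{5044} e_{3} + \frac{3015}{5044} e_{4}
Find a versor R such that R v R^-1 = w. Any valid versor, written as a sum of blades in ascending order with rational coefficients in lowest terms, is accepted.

R = v + w = -\frac{160}{1261} e_{1} - \frac{432}{1261} e_{2} - \frac{384}{1261} e_{3} - \frac{192}{1261} e_{4} works: the equal norms (18) guarantee its sandwich swaps v into w.
Answer: -\frac{160}{1261} e_{1} - \frac{432}{1261} e_{2} - \frac{384}{1261} e_{3} - \frac{192}{1261} e_{4}


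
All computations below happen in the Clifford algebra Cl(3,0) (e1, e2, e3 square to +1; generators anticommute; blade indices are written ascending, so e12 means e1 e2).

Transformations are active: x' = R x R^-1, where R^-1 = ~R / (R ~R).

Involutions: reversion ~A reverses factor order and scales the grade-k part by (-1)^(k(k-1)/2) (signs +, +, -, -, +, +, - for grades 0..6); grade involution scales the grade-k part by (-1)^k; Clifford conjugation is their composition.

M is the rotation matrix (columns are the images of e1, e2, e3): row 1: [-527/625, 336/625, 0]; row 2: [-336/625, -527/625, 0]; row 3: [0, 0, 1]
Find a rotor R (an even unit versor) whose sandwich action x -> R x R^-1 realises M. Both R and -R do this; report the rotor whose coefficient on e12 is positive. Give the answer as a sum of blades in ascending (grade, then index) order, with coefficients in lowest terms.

Method: write R = a + b12*e12 + b13*e13 + b23*e23 with a^2 + b12^2 + b13^2 + b23^2 = 1 (so R^-1 = ~R). Expanding the columns R e_j ~R gives tr M = 4a^2 - 1 and, from the antisymmetric part, M21 - M12 = -4a*b12, M13 - M31 = 4a*b13, M32 - M23 = -4a*b23.
Here tr M = -429/625, so a^2 = (1 + tr M)/4 = 49/625 and a = ±7/25. Taking a = 7/25: M21 - M12 = -672/625, M13 - M31 = 0, M32 - M23 = 0, giving b12 = 24/25, b13 = 0, b23 = 0, i.e. R = 7/25 + 24/25*e12.
Its e12 coefficient is already positive.
Answer: 7/25 + 24/25*e12. Key observation: the double cover Spin(3) -> SO(3) sends R and -R to the same matrix (trace -429/625 here), so the stated sign of the e12 coefficient is what selects one sheet.


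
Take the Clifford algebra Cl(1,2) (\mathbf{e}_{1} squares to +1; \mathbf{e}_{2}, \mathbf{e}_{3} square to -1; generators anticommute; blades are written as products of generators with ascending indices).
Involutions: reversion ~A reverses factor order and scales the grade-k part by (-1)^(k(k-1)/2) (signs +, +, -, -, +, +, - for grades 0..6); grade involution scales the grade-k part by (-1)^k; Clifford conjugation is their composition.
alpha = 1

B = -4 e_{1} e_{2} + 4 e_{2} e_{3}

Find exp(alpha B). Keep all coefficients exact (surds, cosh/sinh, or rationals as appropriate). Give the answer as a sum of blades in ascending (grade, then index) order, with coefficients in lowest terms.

B^2 term by term: the squares give (-4)^2*(e_{1} e_{2})^2 + (4)^2*(e_{2} e_{3})^2 = 16*(+1) + 16*(-1) = 0 (each basis 2-blade squares to minus the product of its generators' squares); cross terms between blades sharing an index anticommute and cancel. So B^2 = 0.
B^2 = 0, hence only two terms survive: exp(alpha B) = 1 + alpha B (parabolic case).
Answer: 1 - 4 e_{1} e_{2} + 4 e_{2} e_{3}


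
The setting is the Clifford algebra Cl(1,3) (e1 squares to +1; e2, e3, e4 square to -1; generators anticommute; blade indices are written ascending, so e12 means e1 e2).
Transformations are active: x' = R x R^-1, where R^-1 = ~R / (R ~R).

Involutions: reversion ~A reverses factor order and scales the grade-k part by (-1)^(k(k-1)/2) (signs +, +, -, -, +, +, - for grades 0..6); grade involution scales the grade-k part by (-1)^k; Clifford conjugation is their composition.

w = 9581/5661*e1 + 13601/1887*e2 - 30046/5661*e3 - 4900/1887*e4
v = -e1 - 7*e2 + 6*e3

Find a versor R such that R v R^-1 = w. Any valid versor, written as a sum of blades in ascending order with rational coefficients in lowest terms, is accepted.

A norm check does it: q(v) = q(w) = -84, hence R = v + w = 3920/5661*e1 + 392/1887*e2 + 3920/5661*e3 - 4900/1887*e4 realises the map — parallel part kept, (v - w)/2 negated, v carried to w.
Answer: 3920/5661*e1 + 392/1887*e2 + 3920/5661*e3 - 4900/1887*e4


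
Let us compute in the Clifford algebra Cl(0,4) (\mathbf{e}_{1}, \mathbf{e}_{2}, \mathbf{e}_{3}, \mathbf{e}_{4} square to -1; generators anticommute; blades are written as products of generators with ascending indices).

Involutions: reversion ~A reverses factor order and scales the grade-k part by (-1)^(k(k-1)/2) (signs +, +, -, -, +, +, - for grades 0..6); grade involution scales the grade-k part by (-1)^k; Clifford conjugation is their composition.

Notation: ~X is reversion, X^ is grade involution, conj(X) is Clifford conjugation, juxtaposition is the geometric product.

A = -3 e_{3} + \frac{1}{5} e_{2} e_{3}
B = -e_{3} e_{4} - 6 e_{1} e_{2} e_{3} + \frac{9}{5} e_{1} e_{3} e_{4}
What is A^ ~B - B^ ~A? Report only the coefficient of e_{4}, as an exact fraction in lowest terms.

first term: -\frac{6}{5} e_{1} - 3 e_{4} - 18 e_{1} e_{2} - \frac{27}{5} e_{1} e_{4} - \frac{1}{5} e_{2} e_{4} + \frac{9}{25} e_{1} e_{2} e_{4}
second term: \frac{6}{5} e_{1} + 3 e_{4} + 18 e_{1} e_{2} + \frac{27}{5} e_{1} e_{4} + \frac{1}{5} e_{2} e_{4} + \frac{9}{25} e_{1} e_{2} e_{4}
Answer: -6


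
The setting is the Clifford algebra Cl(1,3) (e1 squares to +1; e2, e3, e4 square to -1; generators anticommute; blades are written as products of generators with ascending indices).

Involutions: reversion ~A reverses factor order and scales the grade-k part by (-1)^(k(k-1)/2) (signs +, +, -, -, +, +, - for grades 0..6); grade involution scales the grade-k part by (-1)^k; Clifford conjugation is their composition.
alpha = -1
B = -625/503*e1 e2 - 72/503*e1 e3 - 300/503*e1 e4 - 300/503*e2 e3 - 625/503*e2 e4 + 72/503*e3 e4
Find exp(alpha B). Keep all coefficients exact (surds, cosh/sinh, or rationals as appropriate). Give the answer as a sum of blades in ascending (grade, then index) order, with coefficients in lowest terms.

B^2 term by term: the squares give (-625/503)^2*(e1 e2)^2 + (-72/503)^2*(e1 e3)^2 + (-300/503)^2*(e1 e4)^2 + (-300/503)^2*(e2 e3)^2 + (-625/503)^2*(e2 e4)^2 + (72/503)^2*(e3 e4)^2 = 390625/253009*(+1) + 5184/253009*(+1) + 90000/253009*(+1) + 90000/253009*(-1) + 390625/253009*(-1) + 5184/253009*(-1) = 0 (each basis 2-blade squares to minus the product of its generators' squares); cross terms between blades sharing an index anticommute and cancel; the commuting (index-disjoint) pairs give grade-4 terms 2*c*c'*(blade product), which cancel blade by blade — e1 e2 e3 e4: -90000/253009 - 90000/253009 + 180000/253009 = 0 — confirming B is simple. So B^2 = 0.
B^2 = 0, so the series closes: exp(alpha B) = 1 + alpha B (parabolic case).
Answer: 1 + 625/503*e1 e2 + 72/503*e1 e3 + 300/503*e1 e4 + 300/503*e2 e3 + 625/503*e2 e4 - 72/503*e3 e4


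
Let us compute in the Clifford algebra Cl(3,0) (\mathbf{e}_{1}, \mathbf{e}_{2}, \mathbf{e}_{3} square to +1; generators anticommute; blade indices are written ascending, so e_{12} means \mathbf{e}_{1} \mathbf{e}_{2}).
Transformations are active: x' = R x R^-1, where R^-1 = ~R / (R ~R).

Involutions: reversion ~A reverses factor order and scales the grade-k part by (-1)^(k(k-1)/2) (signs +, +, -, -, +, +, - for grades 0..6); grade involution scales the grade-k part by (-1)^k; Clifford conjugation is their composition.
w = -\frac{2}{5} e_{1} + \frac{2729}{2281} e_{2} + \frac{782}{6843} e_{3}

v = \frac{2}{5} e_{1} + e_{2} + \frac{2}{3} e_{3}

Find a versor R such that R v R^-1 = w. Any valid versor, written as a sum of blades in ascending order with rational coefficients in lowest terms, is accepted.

Key observation: q(v) = q(w) = \frac{361}{225} (sandwiches preserve the norm), so R = v + w = \frac{5010}{2281} e_{2} + \frac{5344}{6843} e_{3} works whenever it is invertible — the component of v along it is kept and (v - w)/2 reverses, sending v to w.
Answer: \frac{5010}{2281} e_{2} + \frac{5344}{6843} e_{3}


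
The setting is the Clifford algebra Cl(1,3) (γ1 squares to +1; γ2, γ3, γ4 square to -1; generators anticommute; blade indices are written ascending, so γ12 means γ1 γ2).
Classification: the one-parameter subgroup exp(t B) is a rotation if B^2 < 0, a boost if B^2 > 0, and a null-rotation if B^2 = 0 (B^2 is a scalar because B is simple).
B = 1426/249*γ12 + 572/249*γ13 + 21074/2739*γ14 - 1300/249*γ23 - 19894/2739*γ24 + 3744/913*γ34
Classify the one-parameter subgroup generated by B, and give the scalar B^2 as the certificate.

B^2 term by term: the squares give (1426/249)^2*(γ12)^2 + (572/249)^2*(γ13)^2 + (21074/2739)^2*(γ14)^2 + (-1300/249)^2*(γ23)^2 + (-19894/2739)^2*(γ24)^2 + (3744/913)^2*(γ34)^2 = 2033476/62001*(+1) + 327184/62001*(+1) + 444113476/7502121*(+1) + 1690000/62001*(-1) + 395771236/7502121*(-1) + 14017536/833569*(-1) = 4/9 (each basis 2-blade squares to minus the product of its generators' squares); cross terms between blades sharing an index anticommute and cancel; the commuting (index-disjoint) pairs give grade-4 terms 2*c*c'*(blade product), which cancel blade by blade — γ1234: 3559296/75779 + 2068976/62001 - 54792400/682011 = 0 — confirming B is simple. So B^2 = 4/9.
Answer: boost, certificate B^2 = 4/9. Why this suffices: the scalar 4/9 survives any versor conjugation, so its sign alone determines the class however B is presented.


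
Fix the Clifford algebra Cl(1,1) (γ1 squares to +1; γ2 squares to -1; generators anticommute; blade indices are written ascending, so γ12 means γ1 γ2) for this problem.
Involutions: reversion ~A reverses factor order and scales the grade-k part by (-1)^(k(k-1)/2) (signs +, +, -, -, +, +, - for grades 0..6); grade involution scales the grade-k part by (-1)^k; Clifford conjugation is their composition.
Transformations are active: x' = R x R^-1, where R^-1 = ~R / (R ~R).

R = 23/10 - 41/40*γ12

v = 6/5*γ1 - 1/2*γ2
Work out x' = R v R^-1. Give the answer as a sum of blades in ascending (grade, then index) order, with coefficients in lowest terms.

~R = 23/10 + 41/40*γ12, and R ~R = 6783/1600, so R^-1 = ~R / (6783/1600).
R v = 899/400*γ1 + 2/25*γ2
Answer: 8402/6783*γ1 + 39803/67830*γ2


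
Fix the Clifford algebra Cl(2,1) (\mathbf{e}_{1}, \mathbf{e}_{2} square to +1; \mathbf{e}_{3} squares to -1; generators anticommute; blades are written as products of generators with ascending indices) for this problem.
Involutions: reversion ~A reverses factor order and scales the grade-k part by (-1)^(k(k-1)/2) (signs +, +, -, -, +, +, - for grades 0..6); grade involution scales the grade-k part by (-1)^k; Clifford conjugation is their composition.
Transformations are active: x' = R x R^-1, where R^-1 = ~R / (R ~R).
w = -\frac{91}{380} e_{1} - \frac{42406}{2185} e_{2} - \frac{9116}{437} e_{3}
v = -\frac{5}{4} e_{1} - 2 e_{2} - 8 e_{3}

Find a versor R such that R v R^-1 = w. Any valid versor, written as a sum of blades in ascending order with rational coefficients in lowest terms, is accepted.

Since q(v) = q(w) = -\frac{935}{16}, the sum R = v + w = -\frac{283}{190} e_{1} - \frac{46776}{2185} e_{2} - \frac{12612}{437} e_{3} does the job whenever invertible.
Answer: -\frac{283}{190} e_{1} - \frac{46776}{2185} e_{2} - \frac{12612}{437} e_{3}


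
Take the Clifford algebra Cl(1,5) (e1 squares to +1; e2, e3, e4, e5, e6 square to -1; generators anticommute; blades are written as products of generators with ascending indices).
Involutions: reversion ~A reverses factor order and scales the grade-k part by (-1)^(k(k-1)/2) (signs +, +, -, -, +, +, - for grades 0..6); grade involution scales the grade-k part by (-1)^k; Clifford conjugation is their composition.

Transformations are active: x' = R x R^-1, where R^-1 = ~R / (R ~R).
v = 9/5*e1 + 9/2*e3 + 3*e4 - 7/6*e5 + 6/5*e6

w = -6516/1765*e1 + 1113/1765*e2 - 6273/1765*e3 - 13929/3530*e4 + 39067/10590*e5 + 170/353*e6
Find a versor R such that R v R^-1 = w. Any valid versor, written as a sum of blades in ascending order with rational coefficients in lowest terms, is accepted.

Key observation: q(v) = q(w) = -2593/90 (sandwiches preserve the norm), so R = v + w = -3339/1765*e1 + 1113/1765*e2 + 3339/3530*e3 - 3339/3530*e4 + 4452/1765*e5 + 2968/1765*e6 works whenever it is invertible — the component of v along it is kept and (v - w)/2 reverses, sending v to w.
Answer: -3339/1765*e1 + 1113/1765*e2 + 3339/3530*e3 - 3339/3530*e4 + 4452/1765*e5 + 2968/1765*e6


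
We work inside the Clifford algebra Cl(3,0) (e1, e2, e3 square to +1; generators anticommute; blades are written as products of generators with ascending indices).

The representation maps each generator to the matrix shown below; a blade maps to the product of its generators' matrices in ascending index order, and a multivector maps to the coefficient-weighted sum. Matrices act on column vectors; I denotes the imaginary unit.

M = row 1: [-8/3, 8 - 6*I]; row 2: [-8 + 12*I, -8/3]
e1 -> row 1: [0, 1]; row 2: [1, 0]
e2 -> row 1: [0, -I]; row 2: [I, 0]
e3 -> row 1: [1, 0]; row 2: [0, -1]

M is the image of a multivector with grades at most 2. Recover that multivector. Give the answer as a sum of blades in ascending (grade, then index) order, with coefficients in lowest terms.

Method: 1, rho(e1), rho(e2), rho(e3) form a trace-orthogonal basis of the 2x2 complex matrices (tr(X Y) = 2 if X = Y, else 0), so M = m0*1 + m1*rho(e1) + m2*rho(e2) + m3*rho(e3) with m0 = tr(M)/2 = -8/3, m1 = tr(M rho(e1))/2 = 3*I, m2 = tr(M rho(e2))/2 = 9 + 8*I, m3 = tr(M rho(e3))/2 = 0.
Multiplying table entries, the bivector images are rho(e1 e2) = I*rho(e3), rho(e1 e3) = -I*rho(e2), rho(e2 e3) = I*rho(e1); with real blade coefficients the real parts of m0..m3 are the coefficients of 1, e1, e2, e3 and the imaginary parts give the bivectors (e2 e3: Im m1, e1 e3: -Im m2, e1 e2: Im m3).
Answer: -8/3 + 9*e2 - 8*e1 e3 + 3*e2 e3
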